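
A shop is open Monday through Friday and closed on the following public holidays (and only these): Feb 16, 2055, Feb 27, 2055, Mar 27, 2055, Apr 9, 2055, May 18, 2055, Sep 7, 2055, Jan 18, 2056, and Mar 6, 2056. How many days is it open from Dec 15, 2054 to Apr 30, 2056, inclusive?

Dec 15, 2054 is a Tuesday.
From Dec 15, 2054 to Apr 30, 2056 is 503 days inclusive.
503 = 7 × 71 + 6, so there are 71 full weeks plus 6 extra days.
Each full week contributes 5 weekdays (Mon–Fri): 71 × 5 = 355.
The 6 extra days are Tuesday, Wednesday, Thursday, Friday, Saturday, Sunday — 4 of them qualify.
Total: 355 + 4 = 359.
Holidays: Feb 16, 2055 (Tue); Feb 27, 2055 (Sat); Mar 27, 2055 (Sat); Apr 9, 2055 (Fri); May 18, 2055 (Tue); Sep 7, 2055 (Tue); Jan 18, 2056 (Tue); Mar 6, 2056 (Mon).
6 of the 8 holidays fall on weekdays; the rest are weekends and were already excluded.
Business days: 359 − 6 = 353.

353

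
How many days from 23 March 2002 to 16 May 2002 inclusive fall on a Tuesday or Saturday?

23 March 2002 is a Saturday.
The range spans 55 days (inclusive of both endpoints).
55 = 7 × 7 + 6, so there are 7 full weeks plus 6 extra days.
Each full week contributes 2 days from the set (Tue, Sat): 7 × 2 = 14.
The 6 extra days are Sat, Sun, Mon, Tue, Wed, Thu — 2 of them qualify.
Total: 14 + 2 = 16.

16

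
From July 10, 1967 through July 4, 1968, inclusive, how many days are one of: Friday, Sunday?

102

July 10, 1967 is a Monday.
From July 10, 1967 to July 4, 1968 is 361 days inclusive.
361 = 7 × 51 + 4, so there are 51 full weeks plus 4 extra days.
Each full week contributes 2 days from the set (Fri, Sun): 51 × 2 = 102.
The 4 extra days are Monday, Tuesday, Wednesday, Thursday — none qualify.
Total: 102 + 0 = 102.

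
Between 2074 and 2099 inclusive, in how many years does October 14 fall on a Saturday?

3

Day of week of October 14 in each year:
2074: Sun, 2075: Mon, 2076: Wed, 2077: Thu, 2078: Fri, 2079: Sat ✓, 2080: Mon, 2081: Tue, 2082: Wed, 2083: Thu, 2084: Sat ✓, 2085: Sun, 2086: Mon, 2087: Tue, 2088: Thu, 2089: Fri, 2090: Sat ✓, 2091: Sun, 2092: Tue, 2093: Wed, 2094: Thu, 2095: Fri, 2096: Sun, 2097: Mon, 2098: Tue, 2099: Wed
Saturdays: 2079, 2084, 2090.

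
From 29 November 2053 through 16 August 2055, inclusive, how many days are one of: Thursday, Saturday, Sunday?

29 November 2053 is a Saturday.
That's 626 days from start to end, counting both.
626 = 7 × 89 + 3, so there are 89 full weeks plus 3 extra days.
Each full week contributes 3 days from the set (Thu, Sat, Sun): 89 × 3 = 267.
The 3 extra days are Saturday, Sunday, Monday — 2 of them qualify.
Total: 267 + 2 = 269.

269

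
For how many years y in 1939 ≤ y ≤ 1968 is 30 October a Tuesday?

4

Day of week of October 30 in each year:
1939: Mon, 1940: Wed, 1941: Thu, 1942: Fri, 1943: Sat, 1944: Mon, 1945: Tue ✓, 1946: Wed, 1947: Thu, 1948: Sat, 1949: Sun, 1950: Mon, 1951: Tue ✓, 1952: Thu, 1953: Fri, 1954: Sat, 1955: Sun, 1956: Tue ✓, 1957: Wed, 1958: Thu, 1959: Fri, 1960: Sun, 1961: Mon, 1962: Tue ✓, 1963: Wed, 1964: Fri, 1965: Sat, 1966: Sun, 1967: Mon, 1968: Wed
Tuesdays: 1945, 1951, 1956, 1962.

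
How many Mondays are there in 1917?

53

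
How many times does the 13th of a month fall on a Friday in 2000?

1

The 13th falls on a Friday when the month's 13th has weekday Fri.
Jan 13 is Thu; Feb 13 is Sun; Mar 13 is Mon; Apr 13 is Thu; May 13 is Sat; Jun 13 is Tue; Jul 13 is Thu; Aug 13 is Sun; Sep 13 is Wed; Oct 13 is Fri ✓; Nov 13 is Mon; Dec 13 is Wed.
Friday the 13ths: Oct.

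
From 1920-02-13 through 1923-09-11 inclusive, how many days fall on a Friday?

1920-02-13 is a Friday.
The range spans 1307 days (inclusive of both endpoints).
1307 = 7 × 186 + 5, so there are 186 full weeks plus 5 extra days.
Each full week contributes one Friday: 186 so far.
The 5 extra days are Fri, Sat, Sun, Mon, Tue — 1 of them qualifies.
Total: 186 + 1 = 187.

187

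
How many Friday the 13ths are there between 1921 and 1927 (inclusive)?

11

Friday-the-13ths by year:
1921: May
1922: Jan, Oct
1923: Apr, Jul
1924: Jun
1925: Feb, Mar, Nov
1926: Aug
1927: May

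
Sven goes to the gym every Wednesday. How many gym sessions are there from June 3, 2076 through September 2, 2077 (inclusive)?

June 3, 2076 is a Wednesday.
That's 457 days from start to end, counting both.
457 = 7 × 65 + 2, so there are 65 full weeks plus 2 extra days.
Each full week contributes one Wednesday: 65 so far.
The 2 extra days are Wed, Thu — 1 of them qualifies.
Total: 65 + 1 = 66.

66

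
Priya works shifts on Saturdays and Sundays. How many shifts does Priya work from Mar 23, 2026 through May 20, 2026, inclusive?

16

Mar 23, 2026 is a Monday.
From Mar 23, 2026 to May 20, 2026 is 59 days inclusive.
59 = 7 × 8 + 3, so there are 8 full weeks plus 3 extra days.
Each full week contributes 2 days from the set (Sat, Sun): 8 × 2 = 16.
The 3 extra days are Mon, Tue, Wed — none qualify.
Total: 16 + 0 = 16.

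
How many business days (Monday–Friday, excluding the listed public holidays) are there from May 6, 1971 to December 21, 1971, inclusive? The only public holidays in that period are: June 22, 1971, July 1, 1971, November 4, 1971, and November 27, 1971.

161

May 6, 1971 is a Thursday.
That's 230 days from start to end, counting both.
230 = 7 × 32 + 6, so there are 32 full weeks plus 6 extra days.
Each full week contributes 5 weekdays (Mon–Fri): 32 × 5 = 160.
The 6 extra days are Thursday, Friday, Saturday, Sunday, Monday, Tuesday — 4 of them qualify.
Total: 160 + 4 = 164.
Holidays: June 22, 1971 (Tue); July 1, 1971 (Thu); November 4, 1971 (Thu); November 27, 1971 (Sat).
3 of the 4 holidays fall on weekdays; the rest are weekends and were already excluded.
Business days: 164 − 3 = 161.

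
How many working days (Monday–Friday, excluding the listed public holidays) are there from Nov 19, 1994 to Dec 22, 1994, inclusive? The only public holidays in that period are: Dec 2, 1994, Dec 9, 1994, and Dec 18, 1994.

Nov 19, 1994 is a Saturday.
That's 34 days from start to end, counting both.
34 = 7 × 4 + 6, so there are 4 full weeks plus 6 extra days.
Each full week contributes 5 weekdays (Mon–Fri): 4 × 5 = 20.
The 6 extra days are Sat, Sun, Mon, Tue, Wed, Thu — 4 of them qualify.
Total: 20 + 4 = 24.
Holidays: Dec 2, 1994 (Fri); Dec 9, 1994 (Fri); Dec 18, 1994 (Sun).
2 of the 3 holidays fall on weekdays; the rest are weekends and were already excluded.
Business days: 24 − 2 = 22.

22 working days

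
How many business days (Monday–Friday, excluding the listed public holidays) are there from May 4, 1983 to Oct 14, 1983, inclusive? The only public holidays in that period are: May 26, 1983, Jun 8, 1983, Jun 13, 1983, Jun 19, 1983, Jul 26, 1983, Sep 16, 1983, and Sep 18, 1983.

113

May 4, 1983 is a Wednesday.
The range spans 164 days (inclusive of both endpoints).
164 = 7 × 23 + 3, so there are 23 full weeks plus 3 extra days.
Each full week contributes 5 weekdays (Mon–Fri): 23 × 5 = 115.
The 3 extra days are Wednesday, Thursday, Friday — 3 of them qualify.
Total: 115 + 3 = 118.
Holidays: May 26, 1983 (Thu); Jun 8, 1983 (Wed); Jun 13, 1983 (Mon); Jun 19, 1983 (Sun); Jul 26, 1983 (Tue); Sep 16, 1983 (Fri); Sep 18, 1983 (Sun).
5 of the 7 holidays fall on weekdays; the rest are weekends and were already excluded.
Business days: 118 − 5 = 113.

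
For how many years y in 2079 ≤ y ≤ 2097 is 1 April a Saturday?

3

Day of week of April 1 in each year:
2079: Sat ✓, 2080: Mon, 2081: Tue, 2082: Wed, 2083: Thu, 2084: Sat ✓, 2085: Sun, 2086: Mon, 2087: Tue, 2088: Thu, 2089: Fri, 2090: Sat ✓, 2091: Sun, 2092: Tue, 2093: Wed, 2094: Thu, 2095: Fri, 2096: Sun, 2097: Mon
Saturdays: 2079, 2084, 2090.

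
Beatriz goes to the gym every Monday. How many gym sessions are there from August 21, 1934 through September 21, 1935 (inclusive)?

56

August 21, 1934 is a Tuesday.
That's 397 days from start to end, counting both.
397 = 7 × 56 + 5, so there are 56 full weeks plus 5 extra days.
Each full week contributes one Monday: 56 so far.
The 5 extra days are Tuesday, Wednesday, Thursday, Friday, Saturday — none qualify.
Total: 56 + 0 = 56.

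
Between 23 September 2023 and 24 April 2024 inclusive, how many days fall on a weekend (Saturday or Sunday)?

23 September 2023 is a Saturday.
That's 215 days from start to end, counting both.
215 = 7 × 30 + 5, so there are 30 full weeks plus 5 extra days.
Each full week contributes 2 weekend days (Sat, Sun): 30 × 2 = 60.
The 5 extra days are Sat, Sun, Mon, Tue, Wed — 2 of them qualify.
Total: 60 + 2 = 62.

62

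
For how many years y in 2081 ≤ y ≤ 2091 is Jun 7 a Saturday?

2

Day of week of June 7 in each year:
2081: Sat ✓, 2082: Sun, 2083: Mon, 2084: Wed, 2085: Thu, 2086: Fri, 2087: Sat ✓, 2088: Mon, 2089: Tue, 2090: Wed, 2091: Thu
Saturdays: 2081, 2087.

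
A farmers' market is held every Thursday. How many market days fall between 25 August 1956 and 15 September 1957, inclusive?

55 Thursdays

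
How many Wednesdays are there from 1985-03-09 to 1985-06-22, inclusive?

1985-03-09 is a Saturday.
The range spans 106 days (inclusive of both endpoints).
106 = 7 × 15 + 1, so there are 15 full weeks plus 1 extra day.
Each full week contributes one Wednesday: 15 so far.
The 1 extra day is Sat — none qualify.
Total: 15 + 0 = 15.

15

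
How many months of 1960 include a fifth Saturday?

5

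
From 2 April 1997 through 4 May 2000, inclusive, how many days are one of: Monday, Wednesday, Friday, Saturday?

645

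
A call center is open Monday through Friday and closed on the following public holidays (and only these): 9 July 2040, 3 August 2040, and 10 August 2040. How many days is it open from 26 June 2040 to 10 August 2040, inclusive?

26 June 2040 is a Tuesday.
That's 46 days from start to end, counting both.
46 = 7 × 6 + 4, so there are 6 full weeks plus 4 extra days.
Each full week contributes 5 weekdays (Mon–Fri): 6 × 5 = 30.
The 4 extra days are Tuesday, Wednesday, Thursday, Friday — 4 of them qualify.
Total: 30 + 4 = 34.
Holidays: 9 July 2040 (Mon); 3 August 2040 (Fri); 10 August 2040 (Fri).
All 3 holidays fall on weekdays, so subtract 3.
Business days: 34 − 3 = 31.

31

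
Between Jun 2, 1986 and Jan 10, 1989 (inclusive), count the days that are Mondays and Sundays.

273

Jun 2, 1986 is a Monday.
The range spans 954 days (inclusive of both endpoints).
954 = 7 × 136 + 2, so there are 136 full weeks plus 2 extra days.
Each full week contributes 2 days from the set (Mon, Sun): 136 × 2 = 272.
The 2 extra days are Mon, Tue — 1 of them qualifies.
Total: 272 + 1 = 273.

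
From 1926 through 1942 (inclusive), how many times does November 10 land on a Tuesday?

Day of week of November 10 in each year:
1926: Wed, 1927: Thu, 1928: Sat, 1929: Sun, 1930: Mon, 1931: Tue ✓, 1932: Thu, 1933: Fri, 1934: Sat, 1935: Sun, 1936: Tue ✓, 1937: Wed, 1938: Thu, 1939: Fri, 1940: Sun, 1941: Mon, 1942: Tue ✓
Tuesdays: 1931, 1936, 1942.

3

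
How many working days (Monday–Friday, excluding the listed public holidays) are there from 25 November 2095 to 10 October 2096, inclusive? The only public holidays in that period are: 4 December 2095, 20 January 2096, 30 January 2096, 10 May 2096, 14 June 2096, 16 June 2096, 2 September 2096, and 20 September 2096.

224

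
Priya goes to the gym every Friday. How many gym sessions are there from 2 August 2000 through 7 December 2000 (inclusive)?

2 August 2000 is a Wednesday.
The range spans 128 days (inclusive of both endpoints).
128 = 7 × 18 + 2, so there are 18 full weeks plus 2 extra days.
Each full week contributes one Friday: 18 so far.
The 2 extra days are Wed, Thu — none qualify.
Total: 18 + 0 = 18.

18 Fridays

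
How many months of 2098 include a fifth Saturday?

A month has five Saturdays exactly when Saturday falls within its first (length − 28) days.
Jan: 31 days, starts Wed → 5 of Wed, Thu, Fri
Feb: 28 days, starts Sat → 5 of (none)
Mar: 31 days, starts Sat → 5 of Sat, Sun, Mon ✓
Apr: 30 days, starts Tue → 5 of Tue, Wed
May: 31 days, starts Thu → 5 of Thu, Fri, Sat ✓
Jun: 30 days, starts Sun → 5 of Sun, Mon
Jul: 31 days, starts Tue → 5 of Tue, Wed, Thu
Aug: 31 days, starts Fri → 5 of Fri, Sat, Sun ✓
Sep: 30 days, starts Mon → 5 of Mon, Tue
Oct: 31 days, starts Wed → 5 of Wed, Thu, Fri
Nov: 30 days, starts Sat → 5 of Sat, Sun ✓
Dec: 31 days, starts Mon → 5 of Mon, Tue, Wed
Months with five Saturdays: Mar, May, Aug, Nov.

4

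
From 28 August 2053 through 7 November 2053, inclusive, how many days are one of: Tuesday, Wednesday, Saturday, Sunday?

40

28 August 2053 is a Thursday.
That's 72 days from start to end, counting both.
72 = 7 × 10 + 2, so there are 10 full weeks plus 2 extra days.
Each full week contributes 4 days from the set (Tue, Wed, Sat, Sun): 10 × 4 = 40.
The 2 extra days are Thu, Fri — none qualify.
Total: 40 + 0 = 40.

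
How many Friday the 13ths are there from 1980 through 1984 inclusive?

Friday-the-13ths by year:
1980: Jun
1981: Feb, Mar, Nov
1982: Aug
1983: May
1984: Jan, Apr, Jul

9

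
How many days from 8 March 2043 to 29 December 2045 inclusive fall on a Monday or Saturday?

293

8 March 2043 is a Sunday.
That's 1028 days from start to end, counting both.
1028 = 7 × 146 + 6, so there are 146 full weeks plus 6 extra days.
Each full week contributes 2 days from the set (Mon, Sat): 146 × 2 = 292.
The 6 extra days are Sun, Mon, Tue, Wed, Thu, Fri — 1 of them qualifies.
Total: 292 + 1 = 293.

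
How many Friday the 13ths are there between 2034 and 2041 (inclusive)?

15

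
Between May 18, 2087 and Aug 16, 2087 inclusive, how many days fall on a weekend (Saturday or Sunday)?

May 18, 2087 is a Sunday.
From May 18, 2087 to Aug 16, 2087 is 91 days inclusive.
91 = 7 × 13, so the span is exactly 13 full weeks.
Each full week contributes 2 weekend days (Sat, Sun): 13 × 2 = 26.

26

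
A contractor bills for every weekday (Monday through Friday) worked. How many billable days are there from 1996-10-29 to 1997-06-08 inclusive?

1996-10-29 is a Tuesday.
From 1996-10-29 to 1997-06-08 is 223 days inclusive.
223 = 7 × 31 + 6, so there are 31 full weeks plus 6 extra days.
Each full week contributes 5 weekdays (Mon–Fri): 31 × 5 = 155.
The 6 extra days are Tue, Wed, Thu, Fri, Sat, Sun — 4 of them qualify.
Total: 155 + 4 = 159.

159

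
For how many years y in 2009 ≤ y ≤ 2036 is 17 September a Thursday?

4

Day of week of September 17 in each year:
2009: Thu ✓, 2010: Fri, 2011: Sat, 2012: Mon, 2013: Tue, 2014: Wed, 2015: Thu ✓, 2016: Sat, 2017: Sun, 2018: Mon, 2019: Tue, 2020: Thu ✓, 2021: Fri, 2022: Sat, 2023: Sun, 2024: Tue, 2025: Wed, 2026: Thu ✓, 2027: Fri, 2028: Sun, 2029: Mon, 2030: Tue, 2031: Wed, 2032: Fri, 2033: Sat, 2034: Sun, 2035: Mon, 2036: Wed
Thursdays: 2009, 2015, 2020, 2026.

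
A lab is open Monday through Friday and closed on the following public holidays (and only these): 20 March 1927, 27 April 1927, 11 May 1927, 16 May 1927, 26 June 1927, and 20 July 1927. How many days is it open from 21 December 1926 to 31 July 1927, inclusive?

21 December 1926 is a Tuesday.
From 21 December 1926 to 31 July 1927 is 223 days inclusive.
223 = 7 × 31 + 6, so there are 31 full weeks plus 6 extra days.
Each full week contributes 5 weekdays (Mon–Fri): 31 × 5 = 155.
The 6 extra days are Tuesday, Wednesday, Thursday, Friday, Saturday, Sunday — 4 of them qualify.
Total: 155 + 4 = 159.
Holidays: 20 March 1927 (Sun); 27 April 1927 (Wed); 11 May 1927 (Wed); 16 May 1927 (Mon); 26 June 1927 (Sun); 20 July 1927 (Wed).
4 of the 6 holidays fall on weekdays; the rest are weekends and were already excluded.
Business days: 159 − 4 = 155.

155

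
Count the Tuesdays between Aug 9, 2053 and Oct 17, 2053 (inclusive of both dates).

10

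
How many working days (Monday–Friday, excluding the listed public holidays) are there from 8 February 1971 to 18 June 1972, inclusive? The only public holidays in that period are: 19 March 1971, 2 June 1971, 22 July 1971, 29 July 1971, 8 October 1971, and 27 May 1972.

8 February 1971 is a Monday.
That's 497 days from start to end, counting both.
497 = 7 × 71, so the span is exactly 71 full weeks.
Each full week contributes 5 weekdays (Mon–Fri): 71 × 5 = 355.
Total: 355.
Holidays: 19 March 1971 (Fri); 2 June 1971 (Wed); 22 July 1971 (Thu); 29 July 1971 (Thu); 8 October 1971 (Fri); 27 May 1972 (Sat).
5 of the 6 holidays fall on weekdays; the rest are weekends and were already excluded.
Business days: 355 − 5 = 350.

350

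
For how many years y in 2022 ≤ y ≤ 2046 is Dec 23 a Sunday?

Day of week of December 23 in each year:
2022: Fri, 2023: Sat, 2024: Mon, 2025: Tue, 2026: Wed, 2027: Thu, 2028: Sat, 2029: Sun ✓, 2030: Mon, 2031: Tue, 2032: Thu, 2033: Fri, 2034: Sat, 2035: Sun ✓, 2036: Tue, 2037: Wed, 2038: Thu, 2039: Fri, 2040: Sun ✓, 2041: Mon, 2042: Tue, 2043: Wed, 2044: Fri, 2045: Sat, 2046: Sun ✓
Sundays: 2029, 2035, 2040, 2046.

4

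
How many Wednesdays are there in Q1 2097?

2097-01-01 is a Tuesday.
The range spans 90 days (inclusive of both endpoints).
90 = 7 × 12 + 6, so there are 12 full weeks plus 6 extra days.
Each full week contributes one Wednesday: 12 so far.
The 6 extra days are Tue, Wed, Thu, Fri, Sat, Sun — 1 of them qualifies.
Total: 12 + 1 = 13.

13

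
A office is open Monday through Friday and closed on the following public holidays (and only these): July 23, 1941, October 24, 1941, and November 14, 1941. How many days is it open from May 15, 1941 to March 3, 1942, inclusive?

May 15, 1941 is a Thursday.
The range spans 293 days (inclusive of both endpoints).
293 = 7 × 41 + 6, so there are 41 full weeks plus 6 extra days.
Each full week contributes 5 weekdays (Mon–Fri): 41 × 5 = 205.
The 6 extra days are Thursday, Friday, Saturday, Sunday, Monday, Tuesday — 4 of them qualify.
Total: 205 + 4 = 209.
Holidays: July 23, 1941 (Wed); October 24, 1941 (Fri); November 14, 1941 (Fri).
All 3 holidays fall on weekdays, so subtract 3.
Business days: 209 − 3 = 206.

206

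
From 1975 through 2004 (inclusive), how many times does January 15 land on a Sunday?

4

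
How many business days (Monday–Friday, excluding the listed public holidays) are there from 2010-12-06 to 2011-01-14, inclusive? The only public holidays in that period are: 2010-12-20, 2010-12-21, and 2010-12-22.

27

2010-12-06 is a Monday.
That's 40 days from start to end, counting both.
40 = 7 × 5 + 5, so there are 5 full weeks plus 5 extra days.
Each full week contributes 5 weekdays (Mon–Fri): 5 × 5 = 25.
The 5 extra days are Monday, Tuesday, Wednesday, Thursday, Friday — 5 of them qualify.
Total: 25 + 5 = 30.
Holidays: 2010-12-20 (Mon); 2010-12-21 (Tue); 2010-12-22 (Wed).
All 3 holidays fall on weekdays, so subtract 3.
Business days: 30 − 3 = 27.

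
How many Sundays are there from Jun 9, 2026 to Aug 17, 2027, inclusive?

Jun 9, 2026 is a Tuesday.
That's 435 days from start to end, counting both.
435 = 7 × 62 + 1, so there are 62 full weeks plus 1 extra day.
Each full week contributes one Sunday: 62 so far.
The 1 extra day is Tuesday — none qualify.
Total: 62 + 0 = 62.

62 Sundays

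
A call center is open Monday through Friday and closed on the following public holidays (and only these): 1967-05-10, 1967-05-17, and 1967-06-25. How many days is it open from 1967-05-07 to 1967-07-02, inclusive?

1967-05-07 is a Sunday.
The range spans 57 days (inclusive of both endpoints).
57 = 7 × 8 + 1, so there are 8 full weeks plus 1 extra day.
Each full week contributes 5 weekdays (Mon–Fri): 8 × 5 = 40.
The 1 extra day is Sun — none qualify.
Total: 40 + 0 = 40.
Holidays: 1967-05-10 (Wed); 1967-05-17 (Wed); 1967-06-25 (Sun).
2 of the 3 holidays fall on weekdays; the rest are weekends and were already excluded.
Business days: 40 − 2 = 38.

38 working days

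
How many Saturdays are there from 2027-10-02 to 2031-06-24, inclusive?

195 Saturdays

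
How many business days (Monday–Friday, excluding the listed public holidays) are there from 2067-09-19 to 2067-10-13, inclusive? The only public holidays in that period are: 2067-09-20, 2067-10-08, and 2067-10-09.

18 business days

2067-09-19 is a Monday.
From 2067-09-19 to 2067-10-13 is 25 days inclusive.
25 = 7 × 3 + 4, so there are 3 full weeks plus 4 extra days.
Each full week contributes 5 weekdays (Mon–Fri): 3 × 5 = 15.
The 4 extra days are Monday, Tuesday, Wednesday, Thursday — 4 of them qualify.
Total: 15 + 4 = 19.
Holidays: 2067-09-20 (Tue); 2067-10-08 (Sat); 2067-10-09 (Sun).
1 of the 3 holidays fall on weekdays; the rest are weekends and were already excluded.
Business days: 19 − 1 = 18.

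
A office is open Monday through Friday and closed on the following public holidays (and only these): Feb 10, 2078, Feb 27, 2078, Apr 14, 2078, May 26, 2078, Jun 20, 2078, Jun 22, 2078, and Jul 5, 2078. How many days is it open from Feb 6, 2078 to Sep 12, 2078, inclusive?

Feb 6, 2078 is a Sunday.
From Feb 6, 2078 to Sep 12, 2078 is 219 days inclusive.
219 = 7 × 31 + 2, so there are 31 full weeks plus 2 extra days.
Each full week contributes 5 weekdays (Mon–Fri): 31 × 5 = 155.
The 2 extra days are Sun, Mon — 1 of them qualifies.
Total: 155 + 1 = 156.
Holidays: Feb 10, 2078 (Thu); Feb 27, 2078 (Sun); Apr 14, 2078 (Thu); May 26, 2078 (Thu); Jun 20, 2078 (Mon); Jun 22, 2078 (Wed); Jul 5, 2078 (Tue).
6 of the 7 holidays fall on weekdays; the rest are weekends and were already excluded.
Business days: 156 − 6 = 150.

150 working days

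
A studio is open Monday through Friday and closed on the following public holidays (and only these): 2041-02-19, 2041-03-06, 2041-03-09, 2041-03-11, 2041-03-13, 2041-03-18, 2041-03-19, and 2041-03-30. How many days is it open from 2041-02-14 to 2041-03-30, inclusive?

26

2041-02-14 is a Thursday.
The range spans 45 days (inclusive of both endpoints).
45 = 7 × 6 + 3, so there are 6 full weeks plus 3 extra days.
Each full week contributes 5 weekdays (Mon–Fri): 6 × 5 = 30.
The 3 extra days are Thursday, Friday, Saturday — 2 of them qualify.
Total: 30 + 2 = 32.
Holidays: 2041-02-19 (Tue); 2041-03-06 (Wed); 2041-03-09 (Sat); 2041-03-11 (Mon); 2041-03-13 (Wed); 2041-03-18 (Mon); 2041-03-19 (Tue); 2041-03-30 (Sat).
6 of the 8 holidays fall on weekdays; the rest are weekends and were already excluded.
Business days: 32 − 6 = 26.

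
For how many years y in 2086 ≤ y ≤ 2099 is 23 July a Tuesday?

Day of week of July 23 in each year:
2086: Tue ✓, 2087: Wed, 2088: Fri, 2089: Sat, 2090: Sun, 2091: Mon, 2092: Wed, 2093: Thu, 2094: Fri, 2095: Sat, 2096: Mon, 2097: Tue ✓, 2098: Wed, 2099: Thu
Tuesdays: 2086, 2097.

2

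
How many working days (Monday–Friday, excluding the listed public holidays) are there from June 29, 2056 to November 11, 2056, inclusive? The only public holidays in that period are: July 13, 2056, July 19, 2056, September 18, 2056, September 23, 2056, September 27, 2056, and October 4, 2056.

June 29, 2056 is a Thursday.
From June 29, 2056 to November 11, 2056 is 136 days inclusive.
136 = 7 × 19 + 3, so there are 19 full weeks plus 3 extra days.
Each full week contributes 5 weekdays (Mon–Fri): 19 × 5 = 95.
The 3 extra days are Thursday, Friday, Saturday — 2 of them qualify.
Total: 95 + 2 = 97.
Holidays: July 13, 2056 (Thu); July 19, 2056 (Wed); September 18, 2056 (Mon); September 23, 2056 (Sat); September 27, 2056 (Wed); October 4, 2056 (Wed).
5 of the 6 holidays fall on weekdays; the rest are weekends and were already excluded.
Business days: 97 − 5 = 92.

92 working days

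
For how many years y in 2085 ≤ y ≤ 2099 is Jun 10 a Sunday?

3

Day of week of June 10 in each year:
2085: Sun ✓, 2086: Mon, 2087: Tue, 2088: Thu, 2089: Fri, 2090: Sat, 2091: Sun ✓, 2092: Tue, 2093: Wed, 2094: Thu, 2095: Fri, 2096: Sun ✓, 2097: Mon, 2098: Tue, 2099: Wed
Sundays: 2085, 2091, 2096.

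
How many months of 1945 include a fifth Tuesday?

4

A month has five Tuesdays exactly when Tuesday falls within its first (length − 28) days.
Jan: 31 days, starts Mon → 5 of Mon, Tue, Wed ✓
Feb: 28 days, starts Thu → 5 of (none)
Mar: 31 days, starts Thu → 5 of Thu, Fri, Sat
Apr: 30 days, starts Sun → 5 of Sun, Mon
May: 31 days, starts Tue → 5 of Tue, Wed, Thu ✓
Jun: 30 days, starts Fri → 5 of Fri, Sat
Jul: 31 days, starts Sun → 5 of Sun, Mon, Tue ✓
Aug: 31 days, starts Wed → 5 of Wed, Thu, Fri
Sep: 30 days, starts Sat → 5 of Sat, Sun
Oct: 31 days, starts Mon → 5 of Mon, Tue, Wed ✓
Nov: 30 days, starts Thu → 5 of Thu, Fri
Dec: 31 days, starts Sat → 5 of Sat, Sun, Mon
Months with five Tuesdays: Jan, May, Jul, Oct.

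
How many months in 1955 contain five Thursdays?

4

A month has five Thursdays exactly when Thursday falls within its first (length − 28) days.
Jan: 31 days, starts Sat → 5 of Sat, Sun, Mon
Feb: 28 days, starts Tue → 5 of (none)
Mar: 31 days, starts Tue → 5 of Tue, Wed, Thu ✓
Apr: 30 days, starts Fri → 5 of Fri, Sat
May: 31 days, starts Sun → 5 of Sun, Mon, Tue
Jun: 30 days, starts Wed → 5 of Wed, Thu ✓
Jul: 31 days, starts Fri → 5 of Fri, Sat, Sun
Aug: 31 days, starts Mon → 5 of Mon, Tue, Wed
Sep: 30 days, starts Thu → 5 of Thu, Fri ✓
Oct: 31 days, starts Sat → 5 of Sat, Sun, Mon
Nov: 30 days, starts Tue → 5 of Tue, Wed
Dec: 31 days, starts Thu → 5 of Thu, Fri, Sat ✓
Months with five Thursdays: Mar, Jun, Sep, Dec.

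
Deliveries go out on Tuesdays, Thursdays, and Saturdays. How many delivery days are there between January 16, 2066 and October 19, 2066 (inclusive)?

119

January 16, 2066 is a Saturday.
That's 277 days from start to end, counting both.
277 = 7 × 39 + 4, so there are 39 full weeks plus 4 extra days.
Each full week contributes 3 days from the set (Tue, Thu, Sat): 39 × 3 = 117.
The 4 extra days are Sat, Sun, Mon, Tue — 2 of them qualify.
Total: 117 + 2 = 119.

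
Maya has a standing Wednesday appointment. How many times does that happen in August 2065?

4

August 1, 2065 is a Saturday.
From August 1, 2065 to August 31, 2065 is 31 days inclusive.
31 = 7 × 4 + 3, so there are 4 full weeks plus 3 extra days.
Each full week contributes one Wednesday: 4 so far.
The 3 extra days are Sat, Sun, Mon — none qualify.
Total: 4 + 0 = 4.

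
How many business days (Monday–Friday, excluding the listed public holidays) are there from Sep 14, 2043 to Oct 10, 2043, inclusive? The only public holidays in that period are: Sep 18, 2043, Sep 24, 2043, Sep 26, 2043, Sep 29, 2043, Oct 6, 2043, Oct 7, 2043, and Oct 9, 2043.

Sep 14, 2043 is a Monday.
The range spans 27 days (inclusive of both endpoints).
27 = 7 × 3 + 6, so there are 3 full weeks plus 6 extra days.
Each full week contributes 5 weekdays (Mon–Fri): 3 × 5 = 15.
The 6 extra days are Mon, Tue, Wed, Thu, Fri, Sat — 5 of them qualify.
Total: 15 + 5 = 20.
Holidays: Sep 18, 2043 (Fri); Sep 24, 2043 (Thu); Sep 26, 2043 (Sat); Sep 29, 2043 (Tue); Oct 6, 2043 (Tue); Oct 7, 2043 (Wed); Oct 9, 2043 (Fri).
6 of the 7 holidays fall on weekdays; the rest are weekends and were already excluded.
Business days: 20 − 6 = 14.

14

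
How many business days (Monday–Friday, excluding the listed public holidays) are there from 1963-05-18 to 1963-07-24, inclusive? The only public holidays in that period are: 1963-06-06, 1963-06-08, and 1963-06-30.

47 business days

1963-05-18 is a Saturday.
That's 68 days from start to end, counting both.
68 = 7 × 9 + 5, so there are 9 full weeks plus 5 extra days.
Each full week contributes 5 weekdays (Mon–Fri): 9 × 5 = 45.
The 5 extra days are Saturday, Sunday, Monday, Tuesday, Wednesday — 3 of them qualify.
Total: 45 + 3 = 48.
Holidays: 1963-06-06 (Thu); 1963-06-08 (Sat); 1963-06-30 (Sun).
1 of the 3 holidays fall on weekdays; the rest are weekends and were already excluded.
Business days: 48 − 1 = 47.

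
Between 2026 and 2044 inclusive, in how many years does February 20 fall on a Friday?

4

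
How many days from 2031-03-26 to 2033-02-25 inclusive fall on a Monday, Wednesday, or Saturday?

2031-03-26 is a Wednesday.
From 2031-03-26 to 2033-02-25 is 703 days inclusive.
703 = 7 × 100 + 3, so there are 100 full weeks plus 3 extra days.
Each full week contributes 3 days from the set (Mon, Wed, Sat): 100 × 3 = 300.
The 3 extra days are Wednesday, Thursday, Friday — 1 of them qualifies.
Total: 300 + 1 = 301.

301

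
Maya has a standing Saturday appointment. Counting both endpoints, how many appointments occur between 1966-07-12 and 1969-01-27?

133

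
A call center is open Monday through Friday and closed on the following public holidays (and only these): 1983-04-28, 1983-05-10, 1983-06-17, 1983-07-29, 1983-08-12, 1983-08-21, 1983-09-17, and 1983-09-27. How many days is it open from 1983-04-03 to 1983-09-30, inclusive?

1983-04-03 is a Sunday.
The range spans 181 days (inclusive of both endpoints).
181 = 7 × 25 + 6, so there are 25 full weeks plus 6 extra days.
Each full week contributes 5 weekdays (Mon–Fri): 25 × 5 = 125.
The 6 extra days are Sun, Mon, Tue, Wed, Thu, Fri — 5 of them qualify.
Total: 125 + 5 = 130.
Holidays: 1983-04-28 (Thu); 1983-05-10 (Tue); 1983-06-17 (Fri); 1983-07-29 (Fri); 1983-08-12 (Fri); 1983-08-21 (Sun); 1983-09-17 (Sat); 1983-09-27 (Tue).
6 of the 8 holidays fall on weekdays; the rest are weekends and were already excluded.
Business days: 130 − 6 = 124.

124 working days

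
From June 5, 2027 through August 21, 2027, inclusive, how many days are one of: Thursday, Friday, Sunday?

June 5, 2027 is a Saturday.
From June 5, 2027 to August 21, 2027 is 78 days inclusive.
78 = 7 × 11 + 1, so there are 11 full weeks plus 1 extra day.
Each full week contributes 3 days from the set (Thu, Fri, Sun): 11 × 3 = 33.
The 1 extra day is Saturday — none qualify.
Total: 33 + 0 = 33.

33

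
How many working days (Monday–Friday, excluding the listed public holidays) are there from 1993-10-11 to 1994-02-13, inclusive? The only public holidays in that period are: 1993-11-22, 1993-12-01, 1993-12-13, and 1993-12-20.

1993-10-11 is a Monday.
From 1993-10-11 to 1994-02-13 is 126 days inclusive.
126 = 7 × 18, so the span is exactly 18 full weeks.
Each full week contributes 5 weekdays (Mon–Fri): 18 × 5 = 90.
Holidays: 1993-11-22 (Mon); 1993-12-01 (Wed); 1993-12-13 (Mon); 1993-12-20 (Mon).
All 4 holidays fall on weekdays, so subtract 4.
Business days: 90 − 4 = 86.

86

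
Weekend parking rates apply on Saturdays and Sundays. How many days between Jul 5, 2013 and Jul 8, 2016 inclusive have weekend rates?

Jul 5, 2013 is a Friday.
From Jul 5, 2013 to Jul 8, 2016 is 1100 days inclusive.
1100 = 7 × 157 + 1, so there are 157 full weeks plus 1 extra day.
Each full week contributes 2 weekend days (Sat, Sun): 157 × 2 = 314.
The 1 extra day is Friday — none qualify.
Total: 314 + 0 = 314.

314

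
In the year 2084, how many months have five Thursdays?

A month has five Thursdays exactly when Thursday falls within its first (length − 28) days.
Jan: 31 days, starts Sat → 5 of Sat, Sun, Mon
Feb: 29 days, starts Tue → 5 of Tue
Mar: 31 days, starts Wed → 5 of Wed, Thu, Fri ✓
Apr: 30 days, starts Sat → 5 of Sat, Sun
May: 31 days, starts Mon → 5 of Mon, Tue, Wed
Jun: 30 days, starts Thu → 5 of Thu, Fri ✓
Jul: 31 days, starts Sat → 5 of Sat, Sun, Mon
Aug: 31 days, starts Tue → 5 of Tue, Wed, Thu ✓
Sep: 30 days, starts Fri → 5 of Fri, Sat
Oct: 31 days, starts Sun → 5 of Sun, Mon, Tue
Nov: 30 days, starts Wed → 5 of Wed, Thu ✓
Dec: 31 days, starts Fri → 5 of Fri, Sat, Sun
Months with five Thursdays: Mar, Jun, Aug, Nov.

4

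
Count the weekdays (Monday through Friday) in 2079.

260

2079-01-01 is a Sunday.
That's 365 days from start to end, counting both.
365 = 7 × 52 + 1, so there are 52 full weeks plus 1 extra day.
Each full week contributes 5 weekdays (Mon–Fri): 52 × 5 = 260.
The 1 extra day is Sunday — none qualify.
Total: 260 + 0 = 260.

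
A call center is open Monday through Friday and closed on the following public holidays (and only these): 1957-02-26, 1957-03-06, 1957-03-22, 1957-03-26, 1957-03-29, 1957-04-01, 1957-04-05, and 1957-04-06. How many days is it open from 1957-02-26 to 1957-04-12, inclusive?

27

1957-02-26 is a Tuesday.
The range spans 46 days (inclusive of both endpoints).
46 = 7 × 6 + 4, so there are 6 full weeks plus 4 extra days.
Each full week contributes 5 weekdays (Mon–Fri): 6 × 5 = 30.
The 4 extra days are Tuesday, Wednesday, Thursday, Friday — 4 of them qualify.
Total: 30 + 4 = 34.
Holidays: 1957-02-26 (Tue); 1957-03-06 (Wed); 1957-03-22 (Fri); 1957-03-26 (Tue); 1957-03-29 (Fri); 1957-04-01 (Mon); 1957-04-05 (Fri); 1957-04-06 (Sat).
7 of the 8 holidays fall on weekdays; the rest are weekends and were already excluded.
Business days: 34 − 7 = 27.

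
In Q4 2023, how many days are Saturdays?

13

Oct 1, 2023 is a Sunday.
That's 92 days from start to end, counting both.
92 = 7 × 13 + 1, so there are 13 full weeks plus 1 extra day.
Each full week contributes one Saturday: 13 so far.
The 1 extra day is Sun — none qualify.
Total: 13 + 0 = 13.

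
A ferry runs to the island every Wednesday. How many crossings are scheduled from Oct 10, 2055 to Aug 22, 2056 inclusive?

Oct 10, 2055 is a Sunday.
The range spans 318 days (inclusive of both endpoints).
318 = 7 × 45 + 3, so there are 45 full weeks plus 3 extra days.
Each full week contributes one Wednesday: 45 so far.
The 3 extra days are Sunday, Monday, Tuesday — none qualify.
Total: 45 + 0 = 45.

45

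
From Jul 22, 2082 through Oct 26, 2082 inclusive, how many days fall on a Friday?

14

Jul 22, 2082 is a Wednesday.
The range spans 97 days (inclusive of both endpoints).
97 = 7 × 13 + 6, so there are 13 full weeks plus 6 extra days.
Each full week contributes one Friday: 13 so far.
The 6 extra days are Wednesday, Thursday, Friday, Saturday, Sunday, Monday — 1 of them qualifies.
Total: 13 + 1 = 14.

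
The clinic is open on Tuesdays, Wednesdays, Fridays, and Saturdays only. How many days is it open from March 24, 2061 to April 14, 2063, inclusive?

430

March 24, 2061 is a Thursday.
That's 752 days from start to end, counting both.
752 = 7 × 107 + 3, so there are 107 full weeks plus 3 extra days.
Each full week contributes 4 days from the set (Tue, Wed, Fri, Sat): 107 × 4 = 428.
The 3 extra days are Thursday, Friday, Saturday — 2 of them qualify.
Total: 428 + 2 = 430.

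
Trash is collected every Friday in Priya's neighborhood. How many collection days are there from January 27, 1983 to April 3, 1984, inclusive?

62

January 27, 1983 is a Thursday.
The range spans 433 days (inclusive of both endpoints).
433 = 7 × 61 + 6, so there are 61 full weeks plus 6 extra days.
Each full week contributes one Friday: 61 so far.
The 6 extra days are Thursday, Friday, Saturday, Sunday, Monday, Tuesday — 1 of them qualifies.
Total: 61 + 1 = 62.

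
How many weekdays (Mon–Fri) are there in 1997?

261

January 1, 1997 is a Wednesday.
That's 365 days from start to end, counting both.
365 = 7 × 52 + 1, so there are 52 full weeks plus 1 extra day.
Each full week contributes 5 weekdays (Mon–Fri): 52 × 5 = 260.
The 1 extra day is Wednesday — 1 of them qualifies.
Total: 260 + 1 = 261.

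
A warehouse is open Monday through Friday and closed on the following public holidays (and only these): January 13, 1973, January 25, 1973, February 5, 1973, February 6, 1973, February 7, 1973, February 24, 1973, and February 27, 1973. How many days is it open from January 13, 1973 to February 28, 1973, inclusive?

28

January 13, 1973 is a Saturday.
The range spans 47 days (inclusive of both endpoints).
47 = 7 × 6 + 5, so there are 6 full weeks plus 5 extra days.
Each full week contributes 5 weekdays (Mon–Fri): 6 × 5 = 30.
The 5 extra days are Saturday, Sunday, Monday, Tuesday, Wednesday — 3 of them qualify.
Total: 30 + 3 = 33.
Holidays: January 13, 1973 (Sat); January 25, 1973 (Thu); February 5, 1973 (Mon); February 6, 1973 (Tue); February 7, 1973 (Wed); February 24, 1973 (Sat); February 27, 1973 (Tue).
5 of the 7 holidays fall on weekdays; the rest are weekends and were already excluded.
Business days: 33 − 5 = 28.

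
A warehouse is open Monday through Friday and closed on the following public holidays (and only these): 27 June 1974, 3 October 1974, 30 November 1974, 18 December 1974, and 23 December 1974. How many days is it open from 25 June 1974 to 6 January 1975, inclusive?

136

25 June 1974 is a Tuesday.
From 25 June 1974 to 6 January 1975 is 196 days inclusive.
196 = 7 × 28, so the span is exactly 28 full weeks.
Each full week contributes 5 weekdays (Mon–Fri): 28 × 5 = 140.
Holidays: 27 June 1974 (Thu); 3 October 1974 (Thu); 30 November 1974 (Sat); 18 December 1974 (Wed); 23 December 1974 (Mon).
4 of the 5 holidays fall on weekdays; the rest are weekends and were already excluded.
Business days: 140 − 4 = 136.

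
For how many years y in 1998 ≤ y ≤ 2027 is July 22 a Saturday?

4

Day of week of July 22 in each year:
1998: Wed, 1999: Thu, 2000: Sat ✓, 2001: Sun, 2002: Mon, 2003: Tue, 2004: Thu, 2005: Fri, 2006: Sat ✓, 2007: Sun, 2008: Tue, 2009: Wed, 2010: Thu, 2011: Fri, 2012: Sun, 2013: Mon, 2014: Tue, 2015: Wed, 2016: Fri, 2017: Sat ✓, 2018: Sun, 2019: Mon, 2020: Wed, 2021: Thu, 2022: Fri, 2023: Sat ✓, 2024: Mon, 2025: Tue, 2026: Wed, 2027: Thu
Saturdays: 2000, 2006, 2017, 2023.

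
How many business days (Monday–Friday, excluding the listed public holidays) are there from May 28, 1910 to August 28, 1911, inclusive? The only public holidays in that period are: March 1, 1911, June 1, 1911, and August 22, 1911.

323

May 28, 1910 is a Saturday.
From May 28, 1910 to August 28, 1911 is 458 days inclusive.
458 = 7 × 65 + 3, so there are 65 full weeks plus 3 extra days.
Each full week contributes 5 weekdays (Mon–Fri): 65 × 5 = 325.
The 3 extra days are Sat, Sun, Mon — 1 of them qualifies.
Total: 325 + 1 = 326.
Holidays: March 1, 1911 (Wed); June 1, 1911 (Thu); August 22, 1911 (Tue).
All 3 holidays fall on weekdays, so subtract 3.
Business days: 326 − 3 = 323.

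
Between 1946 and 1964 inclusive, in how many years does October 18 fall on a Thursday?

Day of week of October 18 in each year:
1946: Fri, 1947: Sat, 1948: Mon, 1949: Tue, 1950: Wed, 1951: Thu ✓, 1952: Sat, 1953: Sun, 1954: Mon, 1955: Tue, 1956: Thu ✓, 1957: Fri, 1958: Sat, 1959: Sun, 1960: Tue, 1961: Wed, 1962: Thu ✓, 1963: Fri, 1964: Sun
Thursdays: 1951, 1956, 1962.

3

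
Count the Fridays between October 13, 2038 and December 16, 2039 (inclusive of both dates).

62 Fridays

October 13, 2038 is a Wednesday.
That's 430 days from start to end, counting both.
430 = 7 × 61 + 3, so there are 61 full weeks plus 3 extra days.
Each full week contributes one Friday: 61 so far.
The 3 extra days are Wed, Thu, Fri — 1 of them qualifies.
Total: 61 + 1 = 62.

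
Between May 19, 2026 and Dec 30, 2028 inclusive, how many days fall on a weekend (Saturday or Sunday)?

May 19, 2026 is a Tuesday.
The range spans 957 days (inclusive of both endpoints).
957 = 7 × 136 + 5, so there are 136 full weeks plus 5 extra days.
Each full week contributes 2 weekend days (Sat, Sun): 136 × 2 = 272.
The 5 extra days are Tuesday, Wednesday, Thursday, Friday, Saturday — 1 of them qualifies.
Total: 272 + 1 = 273.

273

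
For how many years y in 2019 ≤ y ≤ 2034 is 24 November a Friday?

Day of week of November 24 in each year:
2019: Sun, 2020: Tue, 2021: Wed, 2022: Thu, 2023: Fri ✓, 2024: Sun, 2025: Mon, 2026: Tue, 2027: Wed, 2028: Fri ✓, 2029: Sat, 2030: Sun, 2031: Mon, 2032: Wed, 2033: Thu, 2034: Fri ✓
Fridays: 2023, 2028, 2034.

3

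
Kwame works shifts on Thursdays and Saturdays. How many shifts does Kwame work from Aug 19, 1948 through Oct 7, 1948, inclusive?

15

Aug 19, 1948 is a Thursday.
That's 50 days from start to end, counting both.
50 = 7 × 7 + 1, so there are 7 full weeks plus 1 extra day.
Each full week contributes 2 days from the set (Thu, Sat): 7 × 2 = 14.
The 1 extra day is Thu — 1 of them qualifies.
Total: 14 + 1 = 15.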